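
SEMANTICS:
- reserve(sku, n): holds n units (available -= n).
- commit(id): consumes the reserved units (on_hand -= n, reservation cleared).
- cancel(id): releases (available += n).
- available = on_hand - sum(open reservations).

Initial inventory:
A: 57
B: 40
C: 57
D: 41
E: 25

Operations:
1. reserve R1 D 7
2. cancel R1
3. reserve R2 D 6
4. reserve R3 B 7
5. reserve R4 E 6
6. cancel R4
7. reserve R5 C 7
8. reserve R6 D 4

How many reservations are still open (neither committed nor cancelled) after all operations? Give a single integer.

Step 1: reserve R1 D 7 -> on_hand[A=57 B=40 C=57 D=41 E=25] avail[A=57 B=40 C=57 D=34 E=25] open={R1}
Step 2: cancel R1 -> on_hand[A=57 B=40 C=57 D=41 E=25] avail[A=57 B=40 C=57 D=41 E=25] open={}
Step 3: reserve R2 D 6 -> on_hand[A=57 B=40 C=57 D=41 E=25] avail[A=57 B=40 C=57 D=35 E=25] open={R2}
Step 4: reserve R3 B 7 -> on_hand[A=57 B=40 C=57 D=41 E=25] avail[A=57 B=33 C=57 D=35 E=25] open={R2,R3}
Step 5: reserve R4 E 6 -> on_hand[A=57 B=40 C=57 D=41 E=25] avail[A=57 B=33 C=57 D=35 E=19] open={R2,R3,R4}
Step 6: cancel R4 -> on_hand[A=57 B=40 C=57 D=41 E=25] avail[A=57 B=33 C=57 D=35 E=25] open={R2,R3}
Step 7: reserve R5 C 7 -> on_hand[A=57 B=40 C=57 D=41 E=25] avail[A=57 B=33 C=50 D=35 E=25] open={R2,R3,R5}
Step 8: reserve R6 D 4 -> on_hand[A=57 B=40 C=57 D=41 E=25] avail[A=57 B=33 C=50 D=31 E=25] open={R2,R3,R5,R6}
Open reservations: ['R2', 'R3', 'R5', 'R6'] -> 4

Answer: 4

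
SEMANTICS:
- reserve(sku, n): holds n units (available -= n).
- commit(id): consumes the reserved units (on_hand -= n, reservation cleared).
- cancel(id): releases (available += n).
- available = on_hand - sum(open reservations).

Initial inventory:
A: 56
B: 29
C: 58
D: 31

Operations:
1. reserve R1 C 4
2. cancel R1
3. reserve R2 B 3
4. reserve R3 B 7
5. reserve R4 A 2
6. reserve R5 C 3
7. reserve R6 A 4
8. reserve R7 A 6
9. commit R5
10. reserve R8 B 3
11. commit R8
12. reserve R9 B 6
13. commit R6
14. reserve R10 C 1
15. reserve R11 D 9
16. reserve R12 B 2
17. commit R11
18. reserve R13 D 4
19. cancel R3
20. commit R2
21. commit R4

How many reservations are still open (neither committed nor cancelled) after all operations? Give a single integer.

Answer: 5

Derivation:
Step 1: reserve R1 C 4 -> on_hand[A=56 B=29 C=58 D=31] avail[A=56 B=29 C=54 D=31] open={R1}
Step 2: cancel R1 -> on_hand[A=56 B=29 C=58 D=31] avail[A=56 B=29 C=58 D=31] open={}
Step 3: reserve R2 B 3 -> on_hand[A=56 B=29 C=58 D=31] avail[A=56 B=26 C=58 D=31] open={R2}
Step 4: reserve R3 B 7 -> on_hand[A=56 B=29 C=58 D=31] avail[A=56 B=19 C=58 D=31] open={R2,R3}
Step 5: reserve R4 A 2 -> on_hand[A=56 B=29 C=58 D=31] avail[A=54 B=19 C=58 D=31] open={R2,R3,R4}
Step 6: reserve R5 C 3 -> on_hand[A=56 B=29 C=58 D=31] avail[A=54 B=19 C=55 D=31] open={R2,R3,R4,R5}
Step 7: reserve R6 A 4 -> on_hand[A=56 B=29 C=58 D=31] avail[A=50 B=19 C=55 D=31] open={R2,R3,R4,R5,R6}
Step 8: reserve R7 A 6 -> on_hand[A=56 B=29 C=58 D=31] avail[A=44 B=19 C=55 D=31] open={R2,R3,R4,R5,R6,R7}
Step 9: commit R5 -> on_hand[A=56 B=29 C=55 D=31] avail[A=44 B=19 C=55 D=31] open={R2,R3,R4,R6,R7}
Step 10: reserve R8 B 3 -> on_hand[A=56 B=29 C=55 D=31] avail[A=44 B=16 C=55 D=31] open={R2,R3,R4,R6,R7,R8}
Step 11: commit R8 -> on_hand[A=56 B=26 C=55 D=31] avail[A=44 B=16 C=55 D=31] open={R2,R3,R4,R6,R7}
Step 12: reserve R9 B 6 -> on_hand[A=56 B=26 C=55 D=31] avail[A=44 B=10 C=55 D=31] open={R2,R3,R4,R6,R7,R9}
Step 13: commit R6 -> on_hand[A=52 B=26 C=55 D=31] avail[A=44 B=10 C=55 D=31] open={R2,R3,R4,R7,R9}
Step 14: reserve R10 C 1 -> on_hand[A=52 B=26 C=55 D=31] avail[A=44 B=10 C=54 D=31] open={R10,R2,R3,R4,R7,R9}
Step 15: reserve R11 D 9 -> on_hand[A=52 B=26 C=55 D=31] avail[A=44 B=10 C=54 D=22] open={R10,R11,R2,R3,R4,R7,R9}
Step 16: reserve R12 B 2 -> on_hand[A=52 B=26 C=55 D=31] avail[A=44 B=8 C=54 D=22] open={R10,R11,R12,R2,R3,R4,R7,R9}
Step 17: commit R11 -> on_hand[A=52 B=26 C=55 D=22] avail[A=44 B=8 C=54 D=22] open={R10,R12,R2,R3,R4,R7,R9}
Step 18: reserve R13 D 4 -> on_hand[A=52 B=26 C=55 D=22] avail[A=44 B=8 C=54 D=18] open={R10,R12,R13,R2,R3,R4,R7,R9}
Step 19: cancel R3 -> on_hand[A=52 B=26 C=55 D=22] avail[A=44 B=15 C=54 D=18] open={R10,R12,R13,R2,R4,R7,R9}
Step 20: commit R2 -> on_hand[A=52 B=23 C=55 D=22] avail[A=44 B=15 C=54 D=18] open={R10,R12,R13,R4,R7,R9}
Step 21: commit R4 -> on_hand[A=50 B=23 C=55 D=22] avail[A=44 B=15 C=54 D=18] open={R10,R12,R13,R7,R9}
Open reservations: ['R10', 'R12', 'R13', 'R7', 'R9'] -> 5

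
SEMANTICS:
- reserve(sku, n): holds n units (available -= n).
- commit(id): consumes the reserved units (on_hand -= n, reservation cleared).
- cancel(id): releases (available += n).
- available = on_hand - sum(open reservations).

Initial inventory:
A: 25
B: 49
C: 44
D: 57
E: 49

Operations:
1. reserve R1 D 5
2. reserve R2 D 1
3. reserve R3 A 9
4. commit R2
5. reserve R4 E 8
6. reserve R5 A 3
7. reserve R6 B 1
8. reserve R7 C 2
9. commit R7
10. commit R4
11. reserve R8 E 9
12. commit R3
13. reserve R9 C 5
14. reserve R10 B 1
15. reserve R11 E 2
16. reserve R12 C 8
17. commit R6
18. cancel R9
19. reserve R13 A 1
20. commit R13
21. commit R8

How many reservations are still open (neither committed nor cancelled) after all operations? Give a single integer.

Answer: 5

Derivation:
Step 1: reserve R1 D 5 -> on_hand[A=25 B=49 C=44 D=57 E=49] avail[A=25 B=49 C=44 D=52 E=49] open={R1}
Step 2: reserve R2 D 1 -> on_hand[A=25 B=49 C=44 D=57 E=49] avail[A=25 B=49 C=44 D=51 E=49] open={R1,R2}
Step 3: reserve R3 A 9 -> on_hand[A=25 B=49 C=44 D=57 E=49] avail[A=16 B=49 C=44 D=51 E=49] open={R1,R2,R3}
Step 4: commit R2 -> on_hand[A=25 B=49 C=44 D=56 E=49] avail[A=16 B=49 C=44 D=51 E=49] open={R1,R3}
Step 5: reserve R4 E 8 -> on_hand[A=25 B=49 C=44 D=56 E=49] avail[A=16 B=49 C=44 D=51 E=41] open={R1,R3,R4}
Step 6: reserve R5 A 3 -> on_hand[A=25 B=49 C=44 D=56 E=49] avail[A=13 B=49 C=44 D=51 E=41] open={R1,R3,R4,R5}
Step 7: reserve R6 B 1 -> on_hand[A=25 B=49 C=44 D=56 E=49] avail[A=13 B=48 C=44 D=51 E=41] open={R1,R3,R4,R5,R6}
Step 8: reserve R7 C 2 -> on_hand[A=25 B=49 C=44 D=56 E=49] avail[A=13 B=48 C=42 D=51 E=41] open={R1,R3,R4,R5,R6,R7}
Step 9: commit R7 -> on_hand[A=25 B=49 C=42 D=56 E=49] avail[A=13 B=48 C=42 D=51 E=41] open={R1,R3,R4,R5,R6}
Step 10: commit R4 -> on_hand[A=25 B=49 C=42 D=56 E=41] avail[A=13 B=48 C=42 D=51 E=41] open={R1,R3,R5,R6}
Step 11: reserve R8 E 9 -> on_hand[A=25 B=49 C=42 D=56 E=41] avail[A=13 B=48 C=42 D=51 E=32] open={R1,R3,R5,R6,R8}
Step 12: commit R3 -> on_hand[A=16 B=49 C=42 D=56 E=41] avail[A=13 B=48 C=42 D=51 E=32] open={R1,R5,R6,R8}
Step 13: reserve R9 C 5 -> on_hand[A=16 B=49 C=42 D=56 E=41] avail[A=13 B=48 C=37 D=51 E=32] open={R1,R5,R6,R8,R9}
Step 14: reserve R10 B 1 -> on_hand[A=16 B=49 C=42 D=56 E=41] avail[A=13 B=47 C=37 D=51 E=32] open={R1,R10,R5,R6,R8,R9}
Step 15: reserve R11 E 2 -> on_hand[A=16 B=49 C=42 D=56 E=41] avail[A=13 B=47 C=37 D=51 E=30] open={R1,R10,R11,R5,R6,R8,R9}
Step 16: reserve R12 C 8 -> on_hand[A=16 B=49 C=42 D=56 E=41] avail[A=13 B=47 C=29 D=51 E=30] open={R1,R10,R11,R12,R5,R6,R8,R9}
Step 17: commit R6 -> on_hand[A=16 B=48 C=42 D=56 E=41] avail[A=13 B=47 C=29 D=51 E=30] open={R1,R10,R11,R12,R5,R8,R9}
Step 18: cancel R9 -> on_hand[A=16 B=48 C=42 D=56 E=41] avail[A=13 B=47 C=34 D=51 E=30] open={R1,R10,R11,R12,R5,R8}
Step 19: reserve R13 A 1 -> on_hand[A=16 B=48 C=42 D=56 E=41] avail[A=12 B=47 C=34 D=51 E=30] open={R1,R10,R11,R12,R13,R5,R8}
Step 20: commit R13 -> on_hand[A=15 B=48 C=42 D=56 E=41] avail[A=12 B=47 C=34 D=51 E=30] open={R1,R10,R11,R12,R5,R8}
Step 21: commit R8 -> on_hand[A=15 B=48 C=42 D=56 E=32] avail[A=12 B=47 C=34 D=51 E=30] open={R1,R10,R11,R12,R5}
Open reservations: ['R1', 'R10', 'R11', 'R12', 'R5'] -> 5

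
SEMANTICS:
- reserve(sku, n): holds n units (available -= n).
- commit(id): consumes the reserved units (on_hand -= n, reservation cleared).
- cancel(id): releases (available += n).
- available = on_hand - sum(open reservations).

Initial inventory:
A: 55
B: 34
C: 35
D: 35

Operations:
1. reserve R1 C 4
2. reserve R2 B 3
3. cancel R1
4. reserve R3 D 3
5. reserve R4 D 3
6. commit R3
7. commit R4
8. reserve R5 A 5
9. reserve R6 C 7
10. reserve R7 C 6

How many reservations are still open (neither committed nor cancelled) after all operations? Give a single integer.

Step 1: reserve R1 C 4 -> on_hand[A=55 B=34 C=35 D=35] avail[A=55 B=34 C=31 D=35] open={R1}
Step 2: reserve R2 B 3 -> on_hand[A=55 B=34 C=35 D=35] avail[A=55 B=31 C=31 D=35] open={R1,R2}
Step 3: cancel R1 -> on_hand[A=55 B=34 C=35 D=35] avail[A=55 B=31 C=35 D=35] open={R2}
Step 4: reserve R3 D 3 -> on_hand[A=55 B=34 C=35 D=35] avail[A=55 B=31 C=35 D=32] open={R2,R3}
Step 5: reserve R4 D 3 -> on_hand[A=55 B=34 C=35 D=35] avail[A=55 B=31 C=35 D=29] open={R2,R3,R4}
Step 6: commit R3 -> on_hand[A=55 B=34 C=35 D=32] avail[A=55 B=31 C=35 D=29] open={R2,R4}
Step 7: commit R4 -> on_hand[A=55 B=34 C=35 D=29] avail[A=55 B=31 C=35 D=29] open={R2}
Step 8: reserve R5 A 5 -> on_hand[A=55 B=34 C=35 D=29] avail[A=50 B=31 C=35 D=29] open={R2,R5}
Step 9: reserve R6 C 7 -> on_hand[A=55 B=34 C=35 D=29] avail[A=50 B=31 C=28 D=29] open={R2,R5,R6}
Step 10: reserve R7 C 6 -> on_hand[A=55 B=34 C=35 D=29] avail[A=50 B=31 C=22 D=29] open={R2,R5,R6,R7}
Open reservations: ['R2', 'R5', 'R6', 'R7'] -> 4

Answer: 4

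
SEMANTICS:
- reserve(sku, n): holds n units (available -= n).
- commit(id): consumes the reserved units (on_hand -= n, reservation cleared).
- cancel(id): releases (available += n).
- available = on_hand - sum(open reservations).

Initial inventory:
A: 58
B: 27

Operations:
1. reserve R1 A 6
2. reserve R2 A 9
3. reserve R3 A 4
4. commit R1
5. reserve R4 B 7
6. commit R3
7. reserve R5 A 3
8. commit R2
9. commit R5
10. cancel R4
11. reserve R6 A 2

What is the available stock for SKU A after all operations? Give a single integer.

Step 1: reserve R1 A 6 -> on_hand[A=58 B=27] avail[A=52 B=27] open={R1}
Step 2: reserve R2 A 9 -> on_hand[A=58 B=27] avail[A=43 B=27] open={R1,R2}
Step 3: reserve R3 A 4 -> on_hand[A=58 B=27] avail[A=39 B=27] open={R1,R2,R3}
Step 4: commit R1 -> on_hand[A=52 B=27] avail[A=39 B=27] open={R2,R3}
Step 5: reserve R4 B 7 -> on_hand[A=52 B=27] avail[A=39 B=20] open={R2,R3,R4}
Step 6: commit R3 -> on_hand[A=48 B=27] avail[A=39 B=20] open={R2,R4}
Step 7: reserve R5 A 3 -> on_hand[A=48 B=27] avail[A=36 B=20] open={R2,R4,R5}
Step 8: commit R2 -> on_hand[A=39 B=27] avail[A=36 B=20] open={R4,R5}
Step 9: commit R5 -> on_hand[A=36 B=27] avail[A=36 B=20] open={R4}
Step 10: cancel R4 -> on_hand[A=36 B=27] avail[A=36 B=27] open={}
Step 11: reserve R6 A 2 -> on_hand[A=36 B=27] avail[A=34 B=27] open={R6}
Final available[A] = 34

Answer: 34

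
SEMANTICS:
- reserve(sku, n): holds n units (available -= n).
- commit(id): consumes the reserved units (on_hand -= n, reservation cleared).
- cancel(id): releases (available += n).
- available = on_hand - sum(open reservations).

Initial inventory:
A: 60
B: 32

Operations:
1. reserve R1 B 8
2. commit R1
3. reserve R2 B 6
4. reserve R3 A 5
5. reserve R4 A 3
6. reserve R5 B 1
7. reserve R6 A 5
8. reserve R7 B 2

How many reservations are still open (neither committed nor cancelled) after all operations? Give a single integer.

Step 1: reserve R1 B 8 -> on_hand[A=60 B=32] avail[A=60 B=24] open={R1}
Step 2: commit R1 -> on_hand[A=60 B=24] avail[A=60 B=24] open={}
Step 3: reserve R2 B 6 -> on_hand[A=60 B=24] avail[A=60 B=18] open={R2}
Step 4: reserve R3 A 5 -> on_hand[A=60 B=24] avail[A=55 B=18] open={R2,R3}
Step 5: reserve R4 A 3 -> on_hand[A=60 B=24] avail[A=52 B=18] open={R2,R3,R4}
Step 6: reserve R5 B 1 -> on_hand[A=60 B=24] avail[A=52 B=17] open={R2,R3,R4,R5}
Step 7: reserve R6 A 5 -> on_hand[A=60 B=24] avail[A=47 B=17] open={R2,R3,R4,R5,R6}
Step 8: reserve R7 B 2 -> on_hand[A=60 B=24] avail[A=47 B=15] open={R2,R3,R4,R5,R6,R7}
Open reservations: ['R2', 'R3', 'R4', 'R5', 'R6', 'R7'] -> 6

Answer: 6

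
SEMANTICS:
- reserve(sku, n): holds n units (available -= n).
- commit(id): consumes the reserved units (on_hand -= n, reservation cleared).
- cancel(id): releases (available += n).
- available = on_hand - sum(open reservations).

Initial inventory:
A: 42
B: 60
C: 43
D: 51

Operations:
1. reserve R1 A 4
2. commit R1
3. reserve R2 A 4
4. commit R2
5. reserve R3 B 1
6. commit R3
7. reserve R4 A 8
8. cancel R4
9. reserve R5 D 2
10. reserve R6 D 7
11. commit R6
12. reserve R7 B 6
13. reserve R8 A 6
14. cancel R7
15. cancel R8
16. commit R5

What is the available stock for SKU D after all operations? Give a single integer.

Answer: 42

Derivation:
Step 1: reserve R1 A 4 -> on_hand[A=42 B=60 C=43 D=51] avail[A=38 B=60 C=43 D=51] open={R1}
Step 2: commit R1 -> on_hand[A=38 B=60 C=43 D=51] avail[A=38 B=60 C=43 D=51] open={}
Step 3: reserve R2 A 4 -> on_hand[A=38 B=60 C=43 D=51] avail[A=34 B=60 C=43 D=51] open={R2}
Step 4: commit R2 -> on_hand[A=34 B=60 C=43 D=51] avail[A=34 B=60 C=43 D=51] open={}
Step 5: reserve R3 B 1 -> on_hand[A=34 B=60 C=43 D=51] avail[A=34 B=59 C=43 D=51] open={R3}
Step 6: commit R3 -> on_hand[A=34 B=59 C=43 D=51] avail[A=34 B=59 C=43 D=51] open={}
Step 7: reserve R4 A 8 -> on_hand[A=34 B=59 C=43 D=51] avail[A=26 B=59 C=43 D=51] open={R4}
Step 8: cancel R4 -> on_hand[A=34 B=59 C=43 D=51] avail[A=34 B=59 C=43 D=51] open={}
Step 9: reserve R5 D 2 -> on_hand[A=34 B=59 C=43 D=51] avail[A=34 B=59 C=43 D=49] open={R5}
Step 10: reserve R6 D 7 -> on_hand[A=34 B=59 C=43 D=51] avail[A=34 B=59 C=43 D=42] open={R5,R6}
Step 11: commit R6 -> on_hand[A=34 B=59 C=43 D=44] avail[A=34 B=59 C=43 D=42] open={R5}
Step 12: reserve R7 B 6 -> on_hand[A=34 B=59 C=43 D=44] avail[A=34 B=53 C=43 D=42] open={R5,R7}
Step 13: reserve R8 A 6 -> on_hand[A=34 B=59 C=43 D=44] avail[A=28 B=53 C=43 D=42] open={R5,R7,R8}
Step 14: cancel R7 -> on_hand[A=34 B=59 C=43 D=44] avail[A=28 B=59 C=43 D=42] open={R5,R8}
Step 15: cancel R8 -> on_hand[A=34 B=59 C=43 D=44] avail[A=34 B=59 C=43 D=42] open={R5}
Step 16: commit R5 -> on_hand[A=34 B=59 C=43 D=42] avail[A=34 B=59 C=43 D=42] open={}
Final available[D] = 42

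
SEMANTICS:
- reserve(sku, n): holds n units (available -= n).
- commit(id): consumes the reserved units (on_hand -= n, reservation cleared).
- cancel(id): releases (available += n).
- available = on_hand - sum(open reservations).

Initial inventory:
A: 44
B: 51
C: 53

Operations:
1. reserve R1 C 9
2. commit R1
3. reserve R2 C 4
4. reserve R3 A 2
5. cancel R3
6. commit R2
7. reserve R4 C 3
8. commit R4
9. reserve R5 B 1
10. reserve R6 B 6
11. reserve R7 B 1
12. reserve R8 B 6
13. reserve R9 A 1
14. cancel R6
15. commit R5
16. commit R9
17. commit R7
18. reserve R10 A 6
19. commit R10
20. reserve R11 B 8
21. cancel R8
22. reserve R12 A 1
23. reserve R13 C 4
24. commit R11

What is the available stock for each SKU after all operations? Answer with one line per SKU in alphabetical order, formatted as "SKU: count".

Step 1: reserve R1 C 9 -> on_hand[A=44 B=51 C=53] avail[A=44 B=51 C=44] open={R1}
Step 2: commit R1 -> on_hand[A=44 B=51 C=44] avail[A=44 B=51 C=44] open={}
Step 3: reserve R2 C 4 -> on_hand[A=44 B=51 C=44] avail[A=44 B=51 C=40] open={R2}
Step 4: reserve R3 A 2 -> on_hand[A=44 B=51 C=44] avail[A=42 B=51 C=40] open={R2,R3}
Step 5: cancel R3 -> on_hand[A=44 B=51 C=44] avail[A=44 B=51 C=40] open={R2}
Step 6: commit R2 -> on_hand[A=44 B=51 C=40] avail[A=44 B=51 C=40] open={}
Step 7: reserve R4 C 3 -> on_hand[A=44 B=51 C=40] avail[A=44 B=51 C=37] open={R4}
Step 8: commit R4 -> on_hand[A=44 B=51 C=37] avail[A=44 B=51 C=37] open={}
Step 9: reserve R5 B 1 -> on_hand[A=44 B=51 C=37] avail[A=44 B=50 C=37] open={R5}
Step 10: reserve R6 B 6 -> on_hand[A=44 B=51 C=37] avail[A=44 B=44 C=37] open={R5,R6}
Step 11: reserve R7 B 1 -> on_hand[A=44 B=51 C=37] avail[A=44 B=43 C=37] open={R5,R6,R7}
Step 12: reserve R8 B 6 -> on_hand[A=44 B=51 C=37] avail[A=44 B=37 C=37] open={R5,R6,R7,R8}
Step 13: reserve R9 A 1 -> on_hand[A=44 B=51 C=37] avail[A=43 B=37 C=37] open={R5,R6,R7,R8,R9}
Step 14: cancel R6 -> on_hand[A=44 B=51 C=37] avail[A=43 B=43 C=37] open={R5,R7,R8,R9}
Step 15: commit R5 -> on_hand[A=44 B=50 C=37] avail[A=43 B=43 C=37] open={R7,R8,R9}
Step 16: commit R9 -> on_hand[A=43 B=50 C=37] avail[A=43 B=43 C=37] open={R7,R8}
Step 17: commit R7 -> on_hand[A=43 B=49 C=37] avail[A=43 B=43 C=37] open={R8}
Step 18: reserve R10 A 6 -> on_hand[A=43 B=49 C=37] avail[A=37 B=43 C=37] open={R10,R8}
Step 19: commit R10 -> on_hand[A=37 B=49 C=37] avail[A=37 B=43 C=37] open={R8}
Step 20: reserve R11 B 8 -> on_hand[A=37 B=49 C=37] avail[A=37 B=35 C=37] open={R11,R8}
Step 21: cancel R8 -> on_hand[A=37 B=49 C=37] avail[A=37 B=41 C=37] open={R11}
Step 22: reserve R12 A 1 -> on_hand[A=37 B=49 C=37] avail[A=36 B=41 C=37] open={R11,R12}
Step 23: reserve R13 C 4 -> on_hand[A=37 B=49 C=37] avail[A=36 B=41 C=33] open={R11,R12,R13}
Step 24: commit R11 -> on_hand[A=37 B=41 C=37] avail[A=36 B=41 C=33] open={R12,R13}

Answer: A: 36
B: 41
C: 33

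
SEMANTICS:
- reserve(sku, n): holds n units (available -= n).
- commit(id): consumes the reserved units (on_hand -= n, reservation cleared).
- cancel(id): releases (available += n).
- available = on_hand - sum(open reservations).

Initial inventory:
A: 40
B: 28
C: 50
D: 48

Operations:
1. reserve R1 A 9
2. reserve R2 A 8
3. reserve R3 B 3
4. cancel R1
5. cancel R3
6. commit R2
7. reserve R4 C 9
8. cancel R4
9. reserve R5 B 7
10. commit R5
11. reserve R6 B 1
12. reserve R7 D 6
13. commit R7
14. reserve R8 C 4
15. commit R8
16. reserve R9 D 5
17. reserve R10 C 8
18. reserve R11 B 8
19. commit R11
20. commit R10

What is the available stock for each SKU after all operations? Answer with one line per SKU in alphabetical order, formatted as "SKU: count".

Answer: A: 32
B: 12
C: 38
D: 37

Derivation:
Step 1: reserve R1 A 9 -> on_hand[A=40 B=28 C=50 D=48] avail[A=31 B=28 C=50 D=48] open={R1}
Step 2: reserve R2 A 8 -> on_hand[A=40 B=28 C=50 D=48] avail[A=23 B=28 C=50 D=48] open={R1,R2}
Step 3: reserve R3 B 3 -> on_hand[A=40 B=28 C=50 D=48] avail[A=23 B=25 C=50 D=48] open={R1,R2,R3}
Step 4: cancel R1 -> on_hand[A=40 B=28 C=50 D=48] avail[A=32 B=25 C=50 D=48] open={R2,R3}
Step 5: cancel R3 -> on_hand[A=40 B=28 C=50 D=48] avail[A=32 B=28 C=50 D=48] open={R2}
Step 6: commit R2 -> on_hand[A=32 B=28 C=50 D=48] avail[A=32 B=28 C=50 D=48] open={}
Step 7: reserve R4 C 9 -> on_hand[A=32 B=28 C=50 D=48] avail[A=32 B=28 C=41 D=48] open={R4}
Step 8: cancel R4 -> on_hand[A=32 B=28 C=50 D=48] avail[A=32 B=28 C=50 D=48] open={}
Step 9: reserve R5 B 7 -> on_hand[A=32 B=28 C=50 D=48] avail[A=32 B=21 C=50 D=48] open={R5}
Step 10: commit R5 -> on_hand[A=32 B=21 C=50 D=48] avail[A=32 B=21 C=50 D=48] open={}
Step 11: reserve R6 B 1 -> on_hand[A=32 B=21 C=50 D=48] avail[A=32 B=20 C=50 D=48] open={R6}
Step 12: reserve R7 D 6 -> on_hand[A=32 B=21 C=50 D=48] avail[A=32 B=20 C=50 D=42] open={R6,R7}
Step 13: commit R7 -> on_hand[A=32 B=21 C=50 D=42] avail[A=32 B=20 C=50 D=42] open={R6}
Step 14: reserve R8 C 4 -> on_hand[A=32 B=21 C=50 D=42] avail[A=32 B=20 C=46 D=42] open={R6,R8}
Step 15: commit R8 -> on_hand[A=32 B=21 C=46 D=42] avail[A=32 B=20 C=46 D=42] open={R6}
Step 16: reserve R9 D 5 -> on_hand[A=32 B=21 C=46 D=42] avail[A=32 B=20 C=46 D=37] open={R6,R9}
Step 17: reserve R10 C 8 -> on_hand[A=32 B=21 C=46 D=42] avail[A=32 B=20 C=38 D=37] open={R10,R6,R9}
Step 18: reserve R11 B 8 -> on_hand[A=32 B=21 C=46 D=42] avail[A=32 B=12 C=38 D=37] open={R10,R11,R6,R9}
Step 19: commit R11 -> on_hand[A=32 B=13 C=46 D=42] avail[A=32 B=12 C=38 D=37] open={R10,R6,R9}
Step 20: commit R10 -> on_hand[A=32 B=13 C=38 D=42] avail[A=32 B=12 C=38 D=37] open={R6,R9}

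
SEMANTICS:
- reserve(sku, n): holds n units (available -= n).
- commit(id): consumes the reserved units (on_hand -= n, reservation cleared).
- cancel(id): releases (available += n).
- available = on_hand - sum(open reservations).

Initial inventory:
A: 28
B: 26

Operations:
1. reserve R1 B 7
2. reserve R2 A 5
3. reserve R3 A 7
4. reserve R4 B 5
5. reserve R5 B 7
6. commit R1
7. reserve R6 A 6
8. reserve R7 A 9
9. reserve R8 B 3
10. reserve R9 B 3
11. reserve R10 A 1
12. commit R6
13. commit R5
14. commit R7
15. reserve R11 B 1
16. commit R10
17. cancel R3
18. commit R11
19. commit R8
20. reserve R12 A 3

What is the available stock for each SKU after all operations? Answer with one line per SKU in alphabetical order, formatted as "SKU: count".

Step 1: reserve R1 B 7 -> on_hand[A=28 B=26] avail[A=28 B=19] open={R1}
Step 2: reserve R2 A 5 -> on_hand[A=28 B=26] avail[A=23 B=19] open={R1,R2}
Step 3: reserve R3 A 7 -> on_hand[A=28 B=26] avail[A=16 B=19] open={R1,R2,R3}
Step 4: reserve R4 B 5 -> on_hand[A=28 B=26] avail[A=16 B=14] open={R1,R2,R3,R4}
Step 5: reserve R5 B 7 -> on_hand[A=28 B=26] avail[A=16 B=7] open={R1,R2,R3,R4,R5}
Step 6: commit R1 -> on_hand[A=28 B=19] avail[A=16 B=7] open={R2,R3,R4,R5}
Step 7: reserve R6 A 6 -> on_hand[A=28 B=19] avail[A=10 B=7] open={R2,R3,R4,R5,R6}
Step 8: reserve R7 A 9 -> on_hand[A=28 B=19] avail[A=1 B=7] open={R2,R3,R4,R5,R6,R7}
Step 9: reserve R8 B 3 -> on_hand[A=28 B=19] avail[A=1 B=4] open={R2,R3,R4,R5,R6,R7,R8}
Step 10: reserve R9 B 3 -> on_hand[A=28 B=19] avail[A=1 B=1] open={R2,R3,R4,R5,R6,R7,R8,R9}
Step 11: reserve R10 A 1 -> on_hand[A=28 B=19] avail[A=0 B=1] open={R10,R2,R3,R4,R5,R6,R7,R8,R9}
Step 12: commit R6 -> on_hand[A=22 B=19] avail[A=0 B=1] open={R10,R2,R3,R4,R5,R7,R8,R9}
Step 13: commit R5 -> on_hand[A=22 B=12] avail[A=0 B=1] open={R10,R2,R3,R4,R7,R8,R9}
Step 14: commit R7 -> on_hand[A=13 B=12] avail[A=0 B=1] open={R10,R2,R3,R4,R8,R9}
Step 15: reserve R11 B 1 -> on_hand[A=13 B=12] avail[A=0 B=0] open={R10,R11,R2,R3,R4,R8,R9}
Step 16: commit R10 -> on_hand[A=12 B=12] avail[A=0 B=0] open={R11,R2,R3,R4,R8,R9}
Step 17: cancel R3 -> on_hand[A=12 B=12] avail[A=7 B=0] open={R11,R2,R4,R8,R9}
Step 18: commit R11 -> on_hand[A=12 B=11] avail[A=7 B=0] open={R2,R4,R8,R9}
Step 19: commit R8 -> on_hand[A=12 B=8] avail[A=7 B=0] open={R2,R4,R9}
Step 20: reserve R12 A 3 -> on_hand[A=12 B=8] avail[A=4 B=0] open={R12,R2,R4,R9}

Answer: A: 4
B: 0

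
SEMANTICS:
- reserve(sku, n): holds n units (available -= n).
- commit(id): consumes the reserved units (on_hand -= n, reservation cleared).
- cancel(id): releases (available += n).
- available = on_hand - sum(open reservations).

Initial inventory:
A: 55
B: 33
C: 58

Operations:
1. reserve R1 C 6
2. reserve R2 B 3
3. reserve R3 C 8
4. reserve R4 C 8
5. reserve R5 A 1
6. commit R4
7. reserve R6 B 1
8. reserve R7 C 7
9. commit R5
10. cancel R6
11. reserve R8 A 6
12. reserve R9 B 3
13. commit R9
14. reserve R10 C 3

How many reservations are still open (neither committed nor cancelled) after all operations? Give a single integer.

Step 1: reserve R1 C 6 -> on_hand[A=55 B=33 C=58] avail[A=55 B=33 C=52] open={R1}
Step 2: reserve R2 B 3 -> on_hand[A=55 B=33 C=58] avail[A=55 B=30 C=52] open={R1,R2}
Step 3: reserve R3 C 8 -> on_hand[A=55 B=33 C=58] avail[A=55 B=30 C=44] open={R1,R2,R3}
Step 4: reserve R4 C 8 -> on_hand[A=55 B=33 C=58] avail[A=55 B=30 C=36] open={R1,R2,R3,R4}
Step 5: reserve R5 A 1 -> on_hand[A=55 B=33 C=58] avail[A=54 B=30 C=36] open={R1,R2,R3,R4,R5}
Step 6: commit R4 -> on_hand[A=55 B=33 C=50] avail[A=54 B=30 C=36] open={R1,R2,R3,R5}
Step 7: reserve R6 B 1 -> on_hand[A=55 B=33 C=50] avail[A=54 B=29 C=36] open={R1,R2,R3,R5,R6}
Step 8: reserve R7 C 7 -> on_hand[A=55 B=33 C=50] avail[A=54 B=29 C=29] open={R1,R2,R3,R5,R6,R7}
Step 9: commit R5 -> on_hand[A=54 B=33 C=50] avail[A=54 B=29 C=29] open={R1,R2,R3,R6,R7}
Step 10: cancel R6 -> on_hand[A=54 B=33 C=50] avail[A=54 B=30 C=29] open={R1,R2,R3,R7}
Step 11: reserve R8 A 6 -> on_hand[A=54 B=33 C=50] avail[A=48 B=30 C=29] open={R1,R2,R3,R7,R8}
Step 12: reserve R9 B 3 -> on_hand[A=54 B=33 C=50] avail[A=48 B=27 C=29] open={R1,R2,R3,R7,R8,R9}
Step 13: commit R9 -> on_hand[A=54 B=30 C=50] avail[A=48 B=27 C=29] open={R1,R2,R3,R7,R8}
Step 14: reserve R10 C 3 -> on_hand[A=54 B=30 C=50] avail[A=48 B=27 C=26] open={R1,R10,R2,R3,R7,R8}
Open reservations: ['R1', 'R10', 'R2', 'R3', 'R7', 'R8'] -> 6

Answer: 6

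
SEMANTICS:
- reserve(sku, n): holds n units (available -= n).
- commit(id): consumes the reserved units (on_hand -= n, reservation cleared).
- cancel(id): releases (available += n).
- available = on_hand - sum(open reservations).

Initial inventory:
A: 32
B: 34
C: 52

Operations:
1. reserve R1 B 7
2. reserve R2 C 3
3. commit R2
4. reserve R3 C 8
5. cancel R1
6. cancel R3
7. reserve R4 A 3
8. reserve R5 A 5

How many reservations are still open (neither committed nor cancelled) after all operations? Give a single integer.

Answer: 2

Derivation:
Step 1: reserve R1 B 7 -> on_hand[A=32 B=34 C=52] avail[A=32 B=27 C=52] open={R1}
Step 2: reserve R2 C 3 -> on_hand[A=32 B=34 C=52] avail[A=32 B=27 C=49] open={R1,R2}
Step 3: commit R2 -> on_hand[A=32 B=34 C=49] avail[A=32 B=27 C=49] open={R1}
Step 4: reserve R3 C 8 -> on_hand[A=32 B=34 C=49] avail[A=32 B=27 C=41] open={R1,R3}
Step 5: cancel R1 -> on_hand[A=32 B=34 C=49] avail[A=32 B=34 C=41] open={R3}
Step 6: cancel R3 -> on_hand[A=32 B=34 C=49] avail[A=32 B=34 C=49] open={}
Step 7: reserve R4 A 3 -> on_hand[A=32 B=34 C=49] avail[A=29 B=34 C=49] open={R4}
Step 8: reserve R5 A 5 -> on_hand[A=32 B=34 C=49] avail[A=24 B=34 C=49] open={R4,R5}
Open reservations: ['R4', 'R5'] -> 2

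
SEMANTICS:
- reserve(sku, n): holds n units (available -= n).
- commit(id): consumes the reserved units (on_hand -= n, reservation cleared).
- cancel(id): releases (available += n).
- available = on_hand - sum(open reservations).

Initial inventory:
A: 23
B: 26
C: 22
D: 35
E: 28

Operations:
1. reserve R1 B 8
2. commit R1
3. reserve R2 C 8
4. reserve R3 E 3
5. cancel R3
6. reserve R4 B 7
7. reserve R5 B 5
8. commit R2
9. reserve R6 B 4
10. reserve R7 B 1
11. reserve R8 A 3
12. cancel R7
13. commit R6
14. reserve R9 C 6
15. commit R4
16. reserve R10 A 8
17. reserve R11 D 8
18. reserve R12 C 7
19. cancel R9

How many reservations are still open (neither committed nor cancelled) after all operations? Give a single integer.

Step 1: reserve R1 B 8 -> on_hand[A=23 B=26 C=22 D=35 E=28] avail[A=23 B=18 C=22 D=35 E=28] open={R1}
Step 2: commit R1 -> on_hand[A=23 B=18 C=22 D=35 E=28] avail[A=23 B=18 C=22 D=35 E=28] open={}
Step 3: reserve R2 C 8 -> on_hand[A=23 B=18 C=22 D=35 E=28] avail[A=23 B=18 C=14 D=35 E=28] open={R2}
Step 4: reserve R3 E 3 -> on_hand[A=23 B=18 C=22 D=35 E=28] avail[A=23 B=18 C=14 D=35 E=25] open={R2,R3}
Step 5: cancel R3 -> on_hand[A=23 B=18 C=22 D=35 E=28] avail[A=23 B=18 C=14 D=35 E=28] open={R2}
Step 6: reserve R4 B 7 -> on_hand[A=23 B=18 C=22 D=35 E=28] avail[A=23 B=11 C=14 D=35 E=28] open={R2,R4}
Step 7: reserve R5 B 5 -> on_hand[A=23 B=18 C=22 D=35 E=28] avail[A=23 B=6 C=14 D=35 E=28] open={R2,R4,R5}
Step 8: commit R2 -> on_hand[A=23 B=18 C=14 D=35 E=28] avail[A=23 B=6 C=14 D=35 E=28] open={R4,R5}
Step 9: reserve R6 B 4 -> on_hand[A=23 B=18 C=14 D=35 E=28] avail[A=23 B=2 C=14 D=35 E=28] open={R4,R5,R6}
Step 10: reserve R7 B 1 -> on_hand[A=23 B=18 C=14 D=35 E=28] avail[A=23 B=1 C=14 D=35 E=28] open={R4,R5,R6,R7}
Step 11: reserve R8 A 3 -> on_hand[A=23 B=18 C=14 D=35 E=28] avail[A=20 B=1 C=14 D=35 E=28] open={R4,R5,R6,R7,R8}
Step 12: cancel R7 -> on_hand[A=23 B=18 C=14 D=35 E=28] avail[A=20 B=2 C=14 D=35 E=28] open={R4,R5,R6,R8}
Step 13: commit R6 -> on_hand[A=23 B=14 C=14 D=35 E=28] avail[A=20 B=2 C=14 D=35 E=28] open={R4,R5,R8}
Step 14: reserve R9 C 6 -> on_hand[A=23 B=14 C=14 D=35 E=28] avail[A=20 B=2 C=8 D=35 E=28] open={R4,R5,R8,R9}
Step 15: commit R4 -> on_hand[A=23 B=7 C=14 D=35 E=28] avail[A=20 B=2 C=8 D=35 E=28] open={R5,R8,R9}
Step 16: reserve R10 A 8 -> on_hand[A=23 B=7 C=14 D=35 E=28] avail[A=12 B=2 C=8 D=35 E=28] open={R10,R5,R8,R9}
Step 17: reserve R11 D 8 -> on_hand[A=23 B=7 C=14 D=35 E=28] avail[A=12 B=2 C=8 D=27 E=28] open={R10,R11,R5,R8,R9}
Step 18: reserve R12 C 7 -> on_hand[A=23 B=7 C=14 D=35 E=28] avail[A=12 B=2 C=1 D=27 E=28] open={R10,R11,R12,R5,R8,R9}
Step 19: cancel R9 -> on_hand[A=23 B=7 C=14 D=35 E=28] avail[A=12 B=2 C=7 D=27 E=28] open={R10,R11,R12,R5,R8}
Open reservations: ['R10', 'R11', 'R12', 'R5', 'R8'] -> 5

Answer: 5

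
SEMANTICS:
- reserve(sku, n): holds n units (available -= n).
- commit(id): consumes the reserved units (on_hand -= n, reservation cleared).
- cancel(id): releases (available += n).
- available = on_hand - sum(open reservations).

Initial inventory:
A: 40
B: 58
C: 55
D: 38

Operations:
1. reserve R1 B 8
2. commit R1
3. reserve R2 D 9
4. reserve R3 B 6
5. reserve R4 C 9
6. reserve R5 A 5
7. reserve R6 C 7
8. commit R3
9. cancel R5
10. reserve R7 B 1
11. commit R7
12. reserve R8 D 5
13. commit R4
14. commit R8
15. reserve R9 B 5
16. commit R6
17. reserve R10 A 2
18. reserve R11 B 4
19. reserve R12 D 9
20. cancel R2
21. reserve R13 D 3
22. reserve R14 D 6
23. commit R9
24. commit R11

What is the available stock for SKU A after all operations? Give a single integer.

Step 1: reserve R1 B 8 -> on_hand[A=40 B=58 C=55 D=38] avail[A=40 B=50 C=55 D=38] open={R1}
Step 2: commit R1 -> on_hand[A=40 B=50 C=55 D=38] avail[A=40 B=50 C=55 D=38] open={}
Step 3: reserve R2 D 9 -> on_hand[A=40 B=50 C=55 D=38] avail[A=40 B=50 C=55 D=29] open={R2}
Step 4: reserve R3 B 6 -> on_hand[A=40 B=50 C=55 D=38] avail[A=40 B=44 C=55 D=29] open={R2,R3}
Step 5: reserve R4 C 9 -> on_hand[A=40 B=50 C=55 D=38] avail[A=40 B=44 C=46 D=29] open={R2,R3,R4}
Step 6: reserve R5 A 5 -> on_hand[A=40 B=50 C=55 D=38] avail[A=35 B=44 C=46 D=29] open={R2,R3,R4,R5}
Step 7: reserve R6 C 7 -> on_hand[A=40 B=50 C=55 D=38] avail[A=35 B=44 C=39 D=29] open={R2,R3,R4,R5,R6}
Step 8: commit R3 -> on_hand[A=40 B=44 C=55 D=38] avail[A=35 B=44 C=39 D=29] open={R2,R4,R5,R6}
Step 9: cancel R5 -> on_hand[A=40 B=44 C=55 D=38] avail[A=40 B=44 C=39 D=29] open={R2,R4,R6}
Step 10: reserve R7 B 1 -> on_hand[A=40 B=44 C=55 D=38] avail[A=40 B=43 C=39 D=29] open={R2,R4,R6,R7}
Step 11: commit R7 -> on_hand[A=40 B=43 C=55 D=38] avail[A=40 B=43 C=39 D=29] open={R2,R4,R6}
Step 12: reserve R8 D 5 -> on_hand[A=40 B=43 C=55 D=38] avail[A=40 B=43 C=39 D=24] open={R2,R4,R6,R8}
Step 13: commit R4 -> on_hand[A=40 B=43 C=46 D=38] avail[A=40 B=43 C=39 D=24] open={R2,R6,R8}
Step 14: commit R8 -> on_hand[A=40 B=43 C=46 D=33] avail[A=40 B=43 C=39 D=24] open={R2,R6}
Step 15: reserve R9 B 5 -> on_hand[A=40 B=43 C=46 D=33] avail[A=40 B=38 C=39 D=24] open={R2,R6,R9}
Step 16: commit R6 -> on_hand[A=40 B=43 C=39 D=33] avail[A=40 B=38 C=39 D=24] open={R2,R9}
Step 17: reserve R10 A 2 -> on_hand[A=40 B=43 C=39 D=33] avail[A=38 B=38 C=39 D=24] open={R10,R2,R9}
Step 18: reserve R11 B 4 -> on_hand[A=40 B=43 C=39 D=33] avail[A=38 B=34 C=39 D=24] open={R10,R11,R2,R9}
Step 19: reserve R12 D 9 -> on_hand[A=40 B=43 C=39 D=33] avail[A=38 B=34 C=39 D=15] open={R10,R11,R12,R2,R9}
Step 20: cancel R2 -> on_hand[A=40 B=43 C=39 D=33] avail[A=38 B=34 C=39 D=24] open={R10,R11,R12,R9}
Step 21: reserve R13 D 3 -> on_hand[A=40 B=43 C=39 D=33] avail[A=38 B=34 C=39 D=21] open={R10,R11,R12,R13,R9}
Step 22: reserve R14 D 6 -> on_hand[A=40 B=43 C=39 D=33] avail[A=38 B=34 C=39 D=15] open={R10,R11,R12,R13,R14,R9}
Step 23: commit R9 -> on_hand[A=40 B=38 C=39 D=33] avail[A=38 B=34 C=39 D=15] open={R10,R11,R12,R13,R14}
Step 24: commit R11 -> on_hand[A=40 B=34 C=39 D=33] avail[A=38 B=34 C=39 D=15] open={R10,R12,R13,R14}
Final available[A] = 38

Answer: 38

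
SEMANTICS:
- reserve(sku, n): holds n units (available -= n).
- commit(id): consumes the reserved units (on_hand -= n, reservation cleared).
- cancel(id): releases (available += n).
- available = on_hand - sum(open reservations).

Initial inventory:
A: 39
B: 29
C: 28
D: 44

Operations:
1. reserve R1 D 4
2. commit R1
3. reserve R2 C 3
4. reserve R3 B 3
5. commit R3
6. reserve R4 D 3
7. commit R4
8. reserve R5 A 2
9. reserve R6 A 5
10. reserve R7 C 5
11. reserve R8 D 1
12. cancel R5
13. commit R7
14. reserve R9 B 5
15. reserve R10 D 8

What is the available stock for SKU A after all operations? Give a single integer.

Answer: 34

Derivation:
Step 1: reserve R1 D 4 -> on_hand[A=39 B=29 C=28 D=44] avail[A=39 B=29 C=28 D=40] open={R1}
Step 2: commit R1 -> on_hand[A=39 B=29 C=28 D=40] avail[A=39 B=29 C=28 D=40] open={}
Step 3: reserve R2 C 3 -> on_hand[A=39 B=29 C=28 D=40] avail[A=39 B=29 C=25 D=40] open={R2}
Step 4: reserve R3 B 3 -> on_hand[A=39 B=29 C=28 D=40] avail[A=39 B=26 C=25 D=40] open={R2,R3}
Step 5: commit R3 -> on_hand[A=39 B=26 C=28 D=40] avail[A=39 B=26 C=25 D=40] open={R2}
Step 6: reserve R4 D 3 -> on_hand[A=39 B=26 C=28 D=40] avail[A=39 B=26 C=25 D=37] open={R2,R4}
Step 7: commit R4 -> on_hand[A=39 B=26 C=28 D=37] avail[A=39 B=26 C=25 D=37] open={R2}
Step 8: reserve R5 A 2 -> on_hand[A=39 B=26 C=28 D=37] avail[A=37 B=26 C=25 D=37] open={R2,R5}
Step 9: reserve R6 A 5 -> on_hand[A=39 B=26 C=28 D=37] avail[A=32 B=26 C=25 D=37] open={R2,R5,R6}
Step 10: reserve R7 C 5 -> on_hand[A=39 B=26 C=28 D=37] avail[A=32 B=26 C=20 D=37] open={R2,R5,R6,R7}
Step 11: reserve R8 D 1 -> on_hand[A=39 B=26 C=28 D=37] avail[A=32 B=26 C=20 D=36] open={R2,R5,R6,R7,R8}
Step 12: cancel R5 -> on_hand[A=39 B=26 C=28 D=37] avail[A=34 B=26 C=20 D=36] open={R2,R6,R7,R8}
Step 13: commit R7 -> on_hand[A=39 B=26 C=23 D=37] avail[A=34 B=26 C=20 D=36] open={R2,R6,R8}
Step 14: reserve R9 B 5 -> on_hand[A=39 B=26 C=23 D=37] avail[A=34 B=21 C=20 D=36] open={R2,R6,R8,R9}
Step 15: reserve R10 D 8 -> on_hand[A=39 B=26 C=23 D=37] avail[A=34 B=21 C=20 D=28] open={R10,R2,R6,R8,R9}
Final available[A] = 34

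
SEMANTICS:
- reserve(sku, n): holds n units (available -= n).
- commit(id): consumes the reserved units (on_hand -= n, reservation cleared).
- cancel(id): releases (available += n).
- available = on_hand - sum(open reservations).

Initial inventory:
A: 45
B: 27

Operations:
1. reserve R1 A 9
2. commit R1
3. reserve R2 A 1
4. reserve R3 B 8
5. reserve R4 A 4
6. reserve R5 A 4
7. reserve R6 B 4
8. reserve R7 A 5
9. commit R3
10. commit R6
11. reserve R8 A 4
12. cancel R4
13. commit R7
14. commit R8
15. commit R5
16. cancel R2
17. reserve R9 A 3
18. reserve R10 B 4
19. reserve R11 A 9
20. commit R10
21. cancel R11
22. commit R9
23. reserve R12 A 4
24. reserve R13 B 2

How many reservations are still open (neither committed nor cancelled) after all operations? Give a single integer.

Answer: 2

Derivation:
Step 1: reserve R1 A 9 -> on_hand[A=45 B=27] avail[A=36 B=27] open={R1}
Step 2: commit R1 -> on_hand[A=36 B=27] avail[A=36 B=27] open={}
Step 3: reserve R2 A 1 -> on_hand[A=36 B=27] avail[A=35 B=27] open={R2}
Step 4: reserve R3 B 8 -> on_hand[A=36 B=27] avail[A=35 B=19] open={R2,R3}
Step 5: reserve R4 A 4 -> on_hand[A=36 B=27] avail[A=31 B=19] open={R2,R3,R4}
Step 6: reserve R5 A 4 -> on_hand[A=36 B=27] avail[A=27 B=19] open={R2,R3,R4,R5}
Step 7: reserve R6 B 4 -> on_hand[A=36 B=27] avail[A=27 B=15] open={R2,R3,R4,R5,R6}
Step 8: reserve R7 A 5 -> on_hand[A=36 B=27] avail[A=22 B=15] open={R2,R3,R4,R5,R6,R7}
Step 9: commit R3 -> on_hand[A=36 B=19] avail[A=22 B=15] open={R2,R4,R5,R6,R7}
Step 10: commit R6 -> on_hand[A=36 B=15] avail[A=22 B=15] open={R2,R4,R5,R7}
Step 11: reserve R8 A 4 -> on_hand[A=36 B=15] avail[A=18 B=15] open={R2,R4,R5,R7,R8}
Step 12: cancel R4 -> on_hand[A=36 B=15] avail[A=22 B=15] open={R2,R5,R7,R8}
Step 13: commit R7 -> on_hand[A=31 B=15] avail[A=22 B=15] open={R2,R5,R8}
Step 14: commit R8 -> on_hand[A=27 B=15] avail[A=22 B=15] open={R2,R5}
Step 15: commit R5 -> on_hand[A=23 B=15] avail[A=22 B=15] open={R2}
Step 16: cancel R2 -> on_hand[A=23 B=15] avail[A=23 B=15] open={}
Step 17: reserve R9 A 3 -> on_hand[A=23 B=15] avail[A=20 B=15] open={R9}
Step 18: reserve R10 B 4 -> on_hand[A=23 B=15] avail[A=20 B=11] open={R10,R9}
Step 19: reserve R11 A 9 -> on_hand[A=23 B=15] avail[A=11 B=11] open={R10,R11,R9}
Step 20: commit R10 -> on_hand[A=23 B=11] avail[A=11 B=11] open={R11,R9}
Step 21: cancel R11 -> on_hand[A=23 B=11] avail[A=20 B=11] open={R9}
Step 22: commit R9 -> on_hand[A=20 B=11] avail[A=20 B=11] open={}
Step 23: reserve R12 A 4 -> on_hand[A=20 B=11] avail[A=16 B=11] open={R12}
Step 24: reserve R13 B 2 -> on_hand[A=20 B=11] avail[A=16 B=9] open={R12,R13}
Open reservations: ['R12', 'R13'] -> 2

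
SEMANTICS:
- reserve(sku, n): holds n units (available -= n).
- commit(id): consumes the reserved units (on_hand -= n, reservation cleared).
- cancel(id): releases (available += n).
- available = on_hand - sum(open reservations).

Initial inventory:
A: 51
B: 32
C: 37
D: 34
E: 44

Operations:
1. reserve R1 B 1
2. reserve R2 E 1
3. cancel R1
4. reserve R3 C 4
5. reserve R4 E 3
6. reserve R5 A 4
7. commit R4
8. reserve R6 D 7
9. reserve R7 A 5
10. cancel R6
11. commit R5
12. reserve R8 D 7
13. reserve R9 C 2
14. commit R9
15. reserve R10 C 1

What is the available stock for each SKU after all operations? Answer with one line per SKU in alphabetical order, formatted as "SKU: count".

Step 1: reserve R1 B 1 -> on_hand[A=51 B=32 C=37 D=34 E=44] avail[A=51 B=31 C=37 D=34 E=44] open={R1}
Step 2: reserve R2 E 1 -> on_hand[A=51 B=32 C=37 D=34 E=44] avail[A=51 B=31 C=37 D=34 E=43] open={R1,R2}
Step 3: cancel R1 -> on_hand[A=51 B=32 C=37 D=34 E=44] avail[A=51 B=32 C=37 D=34 E=43] open={R2}
Step 4: reserve R3 C 4 -> on_hand[A=51 B=32 C=37 D=34 E=44] avail[A=51 B=32 C=33 D=34 E=43] open={R2,R3}
Step 5: reserve R4 E 3 -> on_hand[A=51 B=32 C=37 D=34 E=44] avail[A=51 B=32 C=33 D=34 E=40] open={R2,R3,R4}
Step 6: reserve R5 A 4 -> on_hand[A=51 B=32 C=37 D=34 E=44] avail[A=47 B=32 C=33 D=34 E=40] open={R2,R3,R4,R5}
Step 7: commit R4 -> on_hand[A=51 B=32 C=37 D=34 E=41] avail[A=47 B=32 C=33 D=34 E=40] open={R2,R3,R5}
Step 8: reserve R6 D 7 -> on_hand[A=51 B=32 C=37 D=34 E=41] avail[A=47 B=32 C=33 D=27 E=40] open={R2,R3,R5,R6}
Step 9: reserve R7 A 5 -> on_hand[A=51 B=32 C=37 D=34 E=41] avail[A=42 B=32 C=33 D=27 E=40] open={R2,R3,R5,R6,R7}
Step 10: cancel R6 -> on_hand[A=51 B=32 C=37 D=34 E=41] avail[A=42 B=32 C=33 D=34 E=40] open={R2,R3,R5,R7}
Step 11: commit R5 -> on_hand[A=47 B=32 C=37 D=34 E=41] avail[A=42 B=32 C=33 D=34 E=40] open={R2,R3,R7}
Step 12: reserve R8 D 7 -> on_hand[A=47 B=32 C=37 D=34 E=41] avail[A=42 B=32 C=33 D=27 E=40] open={R2,R3,R7,R8}
Step 13: reserve R9 C 2 -> on_hand[A=47 B=32 C=37 D=34 E=41] avail[A=42 B=32 C=31 D=27 E=40] open={R2,R3,R7,R8,R9}
Step 14: commit R9 -> on_hand[A=47 B=32 C=35 D=34 E=41] avail[A=42 B=32 C=31 D=27 E=40] open={R2,R3,R7,R8}
Step 15: reserve R10 C 1 -> on_hand[A=47 B=32 C=35 D=34 E=41] avail[A=42 B=32 C=30 D=27 E=40] open={R10,R2,R3,R7,R8}

Answer: A: 42
B: 32
C: 30
D: 27
E: 40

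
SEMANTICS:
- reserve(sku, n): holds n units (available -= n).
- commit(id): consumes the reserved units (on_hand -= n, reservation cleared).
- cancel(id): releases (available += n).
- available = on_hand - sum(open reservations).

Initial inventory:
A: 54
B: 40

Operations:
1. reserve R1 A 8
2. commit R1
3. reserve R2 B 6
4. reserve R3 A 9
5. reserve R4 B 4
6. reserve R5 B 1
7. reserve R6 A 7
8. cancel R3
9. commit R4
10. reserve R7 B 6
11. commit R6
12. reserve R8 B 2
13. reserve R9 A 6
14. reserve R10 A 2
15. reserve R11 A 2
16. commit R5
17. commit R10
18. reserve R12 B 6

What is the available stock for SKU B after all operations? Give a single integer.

Step 1: reserve R1 A 8 -> on_hand[A=54 B=40] avail[A=46 B=40] open={R1}
Step 2: commit R1 -> on_hand[A=46 B=40] avail[A=46 B=40] open={}
Step 3: reserve R2 B 6 -> on_hand[A=46 B=40] avail[A=46 B=34] open={R2}
Step 4: reserve R3 A 9 -> on_hand[A=46 B=40] avail[A=37 B=34] open={R2,R3}
Step 5: reserve R4 B 4 -> on_hand[A=46 B=40] avail[A=37 B=30] open={R2,R3,R4}
Step 6: reserve R5 B 1 -> on_hand[A=46 B=40] avail[A=37 B=29] open={R2,R3,R4,R5}
Step 7: reserve R6 A 7 -> on_hand[A=46 B=40] avail[A=30 B=29] open={R2,R3,R4,R5,R6}
Step 8: cancel R3 -> on_hand[A=46 B=40] avail[A=39 B=29] open={R2,R4,R5,R6}
Step 9: commit R4 -> on_hand[A=46 B=36] avail[A=39 B=29] open={R2,R5,R6}
Step 10: reserve R7 B 6 -> on_hand[A=46 B=36] avail[A=39 B=23] open={R2,R5,R6,R7}
Step 11: commit R6 -> on_hand[A=39 B=36] avail[A=39 B=23] open={R2,R5,R7}
Step 12: reserve R8 B 2 -> on_hand[A=39 B=36] avail[A=39 B=21] open={R2,R5,R7,R8}
Step 13: reserve R9 A 6 -> on_hand[A=39 B=36] avail[A=33 B=21] open={R2,R5,R7,R8,R9}
Step 14: reserve R10 A 2 -> on_hand[A=39 B=36] avail[A=31 B=21] open={R10,R2,R5,R7,R8,R9}
Step 15: reserve R11 A 2 -> on_hand[A=39 B=36] avail[A=29 B=21] open={R10,R11,R2,R5,R7,R8,R9}
Step 16: commit R5 -> on_hand[A=39 B=35] avail[A=29 B=21] open={R10,R11,R2,R7,R8,R9}
Step 17: commit R10 -> on_hand[A=37 B=35] avail[A=29 B=21] open={R11,R2,R7,R8,R9}
Step 18: reserve R12 B 6 -> on_hand[A=37 B=35] avail[A=29 B=15] open={R11,R12,R2,R7,R8,R9}
Final available[B] = 15

Answer: 15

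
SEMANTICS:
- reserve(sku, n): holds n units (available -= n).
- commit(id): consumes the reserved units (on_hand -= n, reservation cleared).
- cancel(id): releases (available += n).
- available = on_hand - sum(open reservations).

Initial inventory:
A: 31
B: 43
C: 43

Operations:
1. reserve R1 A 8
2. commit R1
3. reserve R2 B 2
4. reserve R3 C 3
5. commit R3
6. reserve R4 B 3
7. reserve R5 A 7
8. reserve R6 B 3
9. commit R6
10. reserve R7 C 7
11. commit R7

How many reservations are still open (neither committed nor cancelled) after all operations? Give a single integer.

Answer: 3

Derivation:
Step 1: reserve R1 A 8 -> on_hand[A=31 B=43 C=43] avail[A=23 B=43 C=43] open={R1}
Step 2: commit R1 -> on_hand[A=23 B=43 C=43] avail[A=23 B=43 C=43] open={}
Step 3: reserve R2 B 2 -> on_hand[A=23 B=43 C=43] avail[A=23 B=41 C=43] open={R2}
Step 4: reserve R3 C 3 -> on_hand[A=23 B=43 C=43] avail[A=23 B=41 C=40] open={R2,R3}
Step 5: commit R3 -> on_hand[A=23 B=43 C=40] avail[A=23 B=41 C=40] open={R2}
Step 6: reserve R4 B 3 -> on_hand[A=23 B=43 C=40] avail[A=23 B=38 C=40] open={R2,R4}
Step 7: reserve R5 A 7 -> on_hand[A=23 B=43 C=40] avail[A=16 B=38 C=40] open={R2,R4,R5}
Step 8: reserve R6 B 3 -> on_hand[A=23 B=43 C=40] avail[A=16 B=35 C=40] open={R2,R4,R5,R6}
Step 9: commit R6 -> on_hand[A=23 B=40 C=40] avail[A=16 B=35 C=40] open={R2,R4,R5}
Step 10: reserve R7 C 7 -> on_hand[A=23 B=40 C=40] avail[A=16 B=35 C=33] open={R2,R4,R5,R7}
Step 11: commit R7 -> on_hand[A=23 B=40 C=33] avail[A=16 B=35 C=33] open={R2,R4,R5}
Open reservations: ['R2', 'R4', 'R5'] -> 3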